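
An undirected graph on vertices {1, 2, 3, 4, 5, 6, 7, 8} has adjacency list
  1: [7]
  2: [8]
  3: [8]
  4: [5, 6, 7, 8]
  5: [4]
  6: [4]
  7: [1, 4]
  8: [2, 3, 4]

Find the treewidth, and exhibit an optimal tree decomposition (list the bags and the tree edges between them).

Treewidth 1.
Bags: B1 = {4, 8}  B2 = {4, 5}  B3 = {4, 7}  B4 = {4, 6}  B5 = {1, 7}  B6 = {2, 8}  B7 = {3, 8}
Tree: B1–B2, B1–B3, B1–B4, B3–B5, B1–B6, B1–B7

The largest bag has 2 vertices, giving width 1; this decomposition certifies tw(G) ≤ 1. Since G has at least one edge (e.g. 4–8), it is not an edgeless graph, so tw(G) ≥ 1. Combining the bounds, tw(G) = 1.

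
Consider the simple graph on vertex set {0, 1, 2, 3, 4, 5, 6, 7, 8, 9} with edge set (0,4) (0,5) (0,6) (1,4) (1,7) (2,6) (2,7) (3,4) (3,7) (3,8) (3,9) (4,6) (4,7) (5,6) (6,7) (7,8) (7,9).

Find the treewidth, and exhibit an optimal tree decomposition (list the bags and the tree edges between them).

Each bag holds 3 vertices, so the decomposition has width 2, which upper-bounds the treewidth. On the other hand G contains the 3-clique {0, 4, 6}. A clique must lie in a single bag of any decomposition, so no decomposition can have width below 2. Therefore the treewidth is 2.

Treewidth 2.
One such decomposition:
Bags: B1 = {3, 4, 7}  B2 = {4, 6, 7}  B3 = {3, 7, 8}  B4 = {0, 4, 6}  B5 = {3, 7, 9}  B6 = {0, 5, 6}  B7 = {1, 4, 7}  B8 = {2, 6, 7}
Tree: B1–B2, B1–B3, B2–B4, B3–B5, B4–B6, B1–B7, B2–B8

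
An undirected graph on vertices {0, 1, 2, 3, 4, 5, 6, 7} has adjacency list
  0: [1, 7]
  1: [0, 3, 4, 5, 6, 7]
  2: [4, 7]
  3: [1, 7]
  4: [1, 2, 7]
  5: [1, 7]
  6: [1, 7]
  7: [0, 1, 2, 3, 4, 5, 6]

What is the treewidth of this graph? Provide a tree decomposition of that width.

Each bag holds 3 vertices, so the decomposition has width 2, which upper-bounds the treewidth. On the other hand G contains the 3-clique {0, 1, 7}. A clique must lie in a single bag of any decomposition, so no decomposition can have width below 2. The upper and lower bounds meet at 2, so that is the treewidth.

Treewidth 2.
One such decomposition:
Bags: B1 = {1, 5, 7}  B2 = {1, 4, 7}  B3 = {2, 4, 7}  B4 = {0, 1, 7}  B5 = {1, 3, 7}  B6 = {1, 6, 7}
Tree: B1–B2, B2–B3, B1–B4, B2–B5, B2–B6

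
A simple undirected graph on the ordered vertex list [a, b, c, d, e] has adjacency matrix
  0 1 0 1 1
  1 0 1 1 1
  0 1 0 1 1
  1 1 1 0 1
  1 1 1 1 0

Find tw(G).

3

A width-3 tree decomposition is:
Bags: B1 = {b, c, d, e}  B2 = {a, b, d, e}
Tree: B1–B2
Every bag has size at most 4, so the width is 4 − 1 = 3 and tw(G) ≤ 3. On the other hand G contains the 4-clique {b, c, d, e}. A clique must lie in a single bag of any decomposition, so no decomposition can have width below 3. The upper and lower bounds meet at 3, so that is the treewidth.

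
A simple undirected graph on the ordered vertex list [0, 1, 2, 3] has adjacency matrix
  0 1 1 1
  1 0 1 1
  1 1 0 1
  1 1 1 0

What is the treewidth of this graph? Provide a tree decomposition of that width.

Treewidth 3.
Bags: B1 = {0, 1, 2, 3}
Tree: (single bag)

A single bag containing all 4 vertices is trivially a valid decomposition of width 3. On the other hand G contains the 4-clique {0, 1, 2, 3}. A clique must lie in a single bag of any decomposition, so no decomposition can have width below 3. Combining the bounds, tw(G) = 3.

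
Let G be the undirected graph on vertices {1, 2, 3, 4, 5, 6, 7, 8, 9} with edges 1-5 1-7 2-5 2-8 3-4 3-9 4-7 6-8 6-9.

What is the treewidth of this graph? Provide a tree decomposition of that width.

The largest bag has 3 vertices, giving width 2; this decomposition certifies tw(G) ≤ 2. Since 1–5–2–8–6–9–3–4–7–1 is a cycle in G, G is not acyclic. Forests are exactly the graphs of treewidth ≤ 1, so tw(G) ≥ 2. The upper and lower bounds meet at 2, so that is the treewidth.

Treewidth 2.
Bags: B1 = {1, 2, 5}  B2 = {1, 2, 8}  B3 = {1, 6, 8}  B4 = {1, 6, 9}  B5 = {1, 3, 9}  B6 = {1, 3, 4}  B7 = {1, 4, 7}
Tree: B1–B2, B2–B3, B3–B4, B4–B5, B5–B6, B6–B7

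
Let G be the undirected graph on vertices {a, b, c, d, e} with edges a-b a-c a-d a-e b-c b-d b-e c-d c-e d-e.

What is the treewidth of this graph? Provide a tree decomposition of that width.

A single bag containing all 5 vertices is trivially a valid decomposition of width 4. For the lower bound, the 5 vertices {a, b, c, d, e} are pairwise adjacent, and any tree decomposition puts a clique entirely inside one bag — forcing width ≥ 4. The upper and lower bounds meet at 4, so that is the treewidth.

Treewidth 4.
One optimal decomposition is:
Bags: B1 = {a, b, c, d, e}
Tree: (single bag)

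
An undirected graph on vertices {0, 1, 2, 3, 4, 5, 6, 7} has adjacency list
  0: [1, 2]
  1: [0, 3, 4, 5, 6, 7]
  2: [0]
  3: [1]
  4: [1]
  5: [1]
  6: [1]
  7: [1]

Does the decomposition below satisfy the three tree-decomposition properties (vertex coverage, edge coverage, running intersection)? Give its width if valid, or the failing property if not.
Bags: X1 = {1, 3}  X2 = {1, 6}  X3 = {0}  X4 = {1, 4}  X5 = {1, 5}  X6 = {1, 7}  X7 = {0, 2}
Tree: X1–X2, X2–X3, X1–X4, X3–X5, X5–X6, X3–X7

A tree decomposition must satisfy three properties: every vertex lies in some bag; for every edge, both endpoints lie together in some bag; and for every vertex, the bags containing it form a connected subtree. Here edge (1,0) lies in no bag, so the decomposition is invalid.

No — edge (1,0) lies in no bag.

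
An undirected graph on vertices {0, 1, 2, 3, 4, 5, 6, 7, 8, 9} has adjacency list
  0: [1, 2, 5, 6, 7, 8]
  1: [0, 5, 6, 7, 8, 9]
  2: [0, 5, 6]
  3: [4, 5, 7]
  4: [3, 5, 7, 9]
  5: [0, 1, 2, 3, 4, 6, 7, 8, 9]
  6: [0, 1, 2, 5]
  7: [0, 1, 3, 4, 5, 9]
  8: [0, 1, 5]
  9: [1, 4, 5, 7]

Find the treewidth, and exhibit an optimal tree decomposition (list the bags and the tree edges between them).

The largest bag has 4 vertices, giving width 3; this decomposition certifies tw(G) ≤ 3. On the other hand G contains the 4-clique {0, 1, 5, 8}. A clique must lie in a single bag of any decomposition, so no decomposition can have width below 3. Combining the bounds, tw(G) = 3.

Treewidth 3.
Bags: B1 = {0, 2, 5, 6}  B2 = {0, 1, 5, 6}  B3 = {0, 1, 5, 8}  B4 = {0, 1, 5, 7}  B5 = {1, 5, 7, 9}  B6 = {4, 5, 7, 9}  B7 = {3, 4, 5, 7}
Tree: B1–B2, B2–B3, B2–B4, B4–B5, B5–B6, B6–B7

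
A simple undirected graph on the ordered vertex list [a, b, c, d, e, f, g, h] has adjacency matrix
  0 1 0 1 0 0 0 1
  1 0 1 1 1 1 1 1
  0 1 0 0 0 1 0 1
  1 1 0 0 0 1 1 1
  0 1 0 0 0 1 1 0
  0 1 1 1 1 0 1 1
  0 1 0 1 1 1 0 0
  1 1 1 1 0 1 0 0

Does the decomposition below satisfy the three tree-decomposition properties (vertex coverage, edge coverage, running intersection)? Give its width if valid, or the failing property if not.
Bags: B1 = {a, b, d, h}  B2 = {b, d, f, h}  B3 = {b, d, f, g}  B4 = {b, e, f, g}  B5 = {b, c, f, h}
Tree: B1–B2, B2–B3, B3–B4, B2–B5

Yes; width 3.

Vertex coverage: the bags together contain {a, b, c, d, e, f, g, h}, the full vertex set. Edge coverage: each edge of G has both endpoints in at least one bag. Running intersection: for every vertex, the bags containing it form a connected subtree. All three properties hold, so this is a valid tree decomposition of width max|bag| − 1 = 3, and hence tw(G) ≤ 3.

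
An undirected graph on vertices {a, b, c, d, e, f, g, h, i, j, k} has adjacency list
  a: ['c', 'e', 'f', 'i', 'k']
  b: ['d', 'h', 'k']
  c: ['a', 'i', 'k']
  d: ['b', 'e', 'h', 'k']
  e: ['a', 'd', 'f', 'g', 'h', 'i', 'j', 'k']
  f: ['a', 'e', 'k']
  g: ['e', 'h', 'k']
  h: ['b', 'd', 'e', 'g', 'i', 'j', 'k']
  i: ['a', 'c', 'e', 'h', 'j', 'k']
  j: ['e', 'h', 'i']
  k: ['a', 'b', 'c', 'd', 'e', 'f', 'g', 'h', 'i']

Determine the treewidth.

3

A width-3 tree decomposition is:
Bags: B1 = {e, h, i, k}  B2 = {a, e, i, k}  B3 = {a, e, f, k}  B4 = {d, e, h, k}  B5 = {e, h, i, j}  B6 = {e, g, h, k}  B7 = {a, c, i, k}  B8 = {b, d, h, k}
Tree: B1–B2, B2–B3, B1–B4, B1–B5, B1–B6, B2–B7, B4–B8
Each bag holds 4 vertices, so the decomposition has width 3, which upper-bounds the treewidth. On the other hand G contains the 4-clique {e, h, i, j}. A clique must lie in a single bag of any decomposition, so no decomposition can have width below 3. Therefore the treewidth is 3.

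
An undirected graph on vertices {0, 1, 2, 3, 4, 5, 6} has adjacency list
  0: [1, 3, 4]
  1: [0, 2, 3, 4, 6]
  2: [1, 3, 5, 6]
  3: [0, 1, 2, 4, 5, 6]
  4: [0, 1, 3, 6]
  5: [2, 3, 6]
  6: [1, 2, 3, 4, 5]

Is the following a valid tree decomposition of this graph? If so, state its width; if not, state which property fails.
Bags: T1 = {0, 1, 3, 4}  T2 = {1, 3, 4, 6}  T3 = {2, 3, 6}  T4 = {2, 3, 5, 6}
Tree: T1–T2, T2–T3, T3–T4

No — edge (1,2) lies in no bag.

A tree decomposition must satisfy three properties: every vertex lies in some bag; for every edge, both endpoints lie together in some bag; and for every vertex, the bags containing it form a connected subtree. Here edge (1,2) lies in no bag, so the decomposition is invalid.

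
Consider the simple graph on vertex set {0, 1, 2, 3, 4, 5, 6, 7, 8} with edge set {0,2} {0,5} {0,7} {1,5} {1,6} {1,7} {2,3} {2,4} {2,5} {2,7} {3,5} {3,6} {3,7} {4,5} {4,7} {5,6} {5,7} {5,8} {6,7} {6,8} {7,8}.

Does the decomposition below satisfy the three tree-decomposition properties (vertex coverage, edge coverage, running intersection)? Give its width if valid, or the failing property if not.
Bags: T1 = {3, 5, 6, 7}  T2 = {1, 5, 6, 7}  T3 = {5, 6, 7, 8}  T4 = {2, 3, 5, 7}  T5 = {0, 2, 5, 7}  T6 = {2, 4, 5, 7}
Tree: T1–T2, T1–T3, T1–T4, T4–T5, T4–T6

Yes; width 3.

Vertex coverage: the bags together contain {0, 1, 2, 3, 4, 5, 6, 7, 8}, the full vertex set. Edge coverage: each edge of G has both endpoints in at least one bag. Running intersection: for every vertex, the bags containing it form a connected subtree. All three properties hold, so this is a valid tree decomposition of width max|bag| − 1 = 3, and hence tw(G) ≤ 3.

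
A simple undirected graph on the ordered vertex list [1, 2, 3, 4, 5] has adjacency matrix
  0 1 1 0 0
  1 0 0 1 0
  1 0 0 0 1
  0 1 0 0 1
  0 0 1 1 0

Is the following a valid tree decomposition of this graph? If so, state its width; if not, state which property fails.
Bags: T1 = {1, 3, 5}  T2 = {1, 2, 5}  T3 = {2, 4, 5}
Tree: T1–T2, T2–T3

Yes; width 2.

Vertex coverage: the bags together contain {1, 2, 3, 4, 5}, the full vertex set. Edge coverage: each edge of G has both endpoints in at least one bag. Running intersection: for every vertex, the bags containing it form a connected subtree. All three properties hold, so this is a valid tree decomposition of width max|bag| − 1 = 2, and hence tw(G) ≤ 2.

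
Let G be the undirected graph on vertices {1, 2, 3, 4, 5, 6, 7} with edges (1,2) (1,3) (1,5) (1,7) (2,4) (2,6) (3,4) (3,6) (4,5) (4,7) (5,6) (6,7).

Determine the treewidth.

3

A width-3 tree decomposition is:
Bags: B1 = {1, 4, 6, 7}  B2 = {1, 2, 4, 6}  B3 = {1, 4, 5, 6}  B4 = {1, 3, 4, 6}
Tree: B1–B2, B2–B3, B3–B4
The largest bag has 4 vertices, giving width 3; this decomposition certifies tw(G) ≤ 3. For the lower bound: the 4 vertex sets {1,7}, {2,4}, {6}, {5} are disjoint, each induces a connected subgraph, and every pair is joined by at least one edge of G. Contracting each set to a single vertex therefore yields K_{4} as a minor, and since treewidth is minor-monotone, tw(G) ≥ tw(K_{4}) = 3. The upper and lower bounds meet at 3, so that is the treewidth.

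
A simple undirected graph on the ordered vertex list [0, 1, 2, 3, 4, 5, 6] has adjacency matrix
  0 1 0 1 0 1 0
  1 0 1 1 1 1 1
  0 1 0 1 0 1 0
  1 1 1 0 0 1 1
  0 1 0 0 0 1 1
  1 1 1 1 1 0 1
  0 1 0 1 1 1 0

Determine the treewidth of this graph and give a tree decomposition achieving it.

Treewidth 3.
Bags: B1 = {0, 1, 3, 5}  B2 = {1, 3, 5, 6}  B3 = {1, 2, 3, 5}  B4 = {1, 4, 5, 6}
Tree: B1–B2, B1–B3, B2–B4

Each bag holds 4 vertices, so the decomposition has width 3, which upper-bounds the treewidth. For the lower bound, the 4 vertices {0, 1, 3, 5} are pairwise adjacent, and any tree decomposition puts a clique entirely inside one bag — forcing width ≥ 3. Combining the bounds, tw(G) = 3.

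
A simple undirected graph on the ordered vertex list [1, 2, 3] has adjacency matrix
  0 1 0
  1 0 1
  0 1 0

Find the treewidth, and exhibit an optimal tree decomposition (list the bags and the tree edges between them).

Every bag has size at most 2, so the width is 2 − 1 = 1 and tw(G) ≤ 1. Since G has at least one edge (e.g. 3–2), it is not an edgeless graph, so tw(G) ≥ 1. Hence tw(G) = 1 exactly.

Treewidth 1.
One optimal decomposition is:
Bags: B1 = {2, 3}  B2 = {1, 2}
Tree: B1–B2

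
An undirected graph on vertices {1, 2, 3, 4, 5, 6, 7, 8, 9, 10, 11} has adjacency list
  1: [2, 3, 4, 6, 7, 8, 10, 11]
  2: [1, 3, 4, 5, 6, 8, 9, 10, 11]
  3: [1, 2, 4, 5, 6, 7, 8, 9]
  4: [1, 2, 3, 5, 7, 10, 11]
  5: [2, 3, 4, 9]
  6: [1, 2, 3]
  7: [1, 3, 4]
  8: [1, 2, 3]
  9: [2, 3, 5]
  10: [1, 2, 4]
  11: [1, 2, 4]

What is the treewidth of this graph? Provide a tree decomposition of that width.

Each bag holds 4 vertices, so the decomposition has width 3, which upper-bounds the treewidth. For the lower bound, the 4 vertices {1, 2, 4, 11} are pairwise adjacent, and any tree decomposition puts a clique entirely inside one bag — forcing width ≥ 3. Combining the bounds, tw(G) = 3.

Treewidth 3.
One such decomposition:
Bags: B1 = {1, 2, 3, 8}  B2 = {1, 2, 3, 4}  B3 = {1, 2, 3, 6}  B4 = {1, 2, 4, 10}  B5 = {1, 3, 4, 7}  B6 = {2, 3, 4, 5}  B7 = {2, 3, 5, 9}  B8 = {1, 2, 4, 11}
Tree: B1–B2, B1–B3, B2–B4, B2–B5, B2–B6, B6–B7, B2–B8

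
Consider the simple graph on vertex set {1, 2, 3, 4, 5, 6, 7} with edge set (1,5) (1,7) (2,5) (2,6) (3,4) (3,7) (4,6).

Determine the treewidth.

A width-2 tree decomposition is:
Bags: B1 = {1, 3, 7}  B2 = {1, 3, 4}  B3 = {1, 4, 6}  B4 = {1, 2, 6}  B5 = {1, 2, 5}
Tree: B1–B2, B2–B3, B3–B4, B4–B5
The largest bag has 3 vertices, giving width 2; this decomposition certifies tw(G) ≤ 2. The edges 1–7–3–4–6–2–5–1 form a cycle, so G is not a tree and its treewidth is at least 2. The upper and lower bounds meet at 2, so that is the treewidth.

2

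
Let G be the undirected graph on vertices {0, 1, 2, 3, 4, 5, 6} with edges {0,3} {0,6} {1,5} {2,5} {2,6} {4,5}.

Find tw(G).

A width-1 tree decomposition is:
Bags: B1 = {0, 3}  B2 = {0, 6}  B3 = {2, 6}  B4 = {2, 5}  B5 = {4, 5}  B6 = {1, 5}
Tree: B1–B2, B2–B3, B3–B4, B4–B5, B4–B6
Every bag has size at most 2, so the width is 2 − 1 = 1 and tw(G) ≤ 1. Since G has at least one edge (e.g. 0–3), it is not an edgeless graph, so tw(G) ≥ 1. Hence tw(G) = 1 exactly.

1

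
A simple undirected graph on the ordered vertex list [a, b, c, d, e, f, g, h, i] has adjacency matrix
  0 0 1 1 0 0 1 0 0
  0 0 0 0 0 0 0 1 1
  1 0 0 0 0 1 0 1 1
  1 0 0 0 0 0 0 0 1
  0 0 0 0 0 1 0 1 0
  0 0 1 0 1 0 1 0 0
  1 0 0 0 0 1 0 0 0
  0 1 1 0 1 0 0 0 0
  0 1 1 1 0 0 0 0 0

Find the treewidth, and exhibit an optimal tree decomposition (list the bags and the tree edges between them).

Treewidth 3.
One such decomposition:
Bags: B1 = {a, d, g, i}  B2 = {a, c, g, i}  B3 = {c, f, g, i}  B4 = {b, c, f, i}  B5 = {b, c, f, h}  B6 = {b, e, f, h}
Tree: B1–B2, B2–B3, B3–B4, B4–B5, B5–B6

The largest bag has 4 vertices, giving width 3; this decomposition certifies tw(G) ≤ 3. For the lower bound: the 4 vertex sets {a,d,g}, {i}, {c}, {b,e,f,h} are disjoint, each induces a connected subgraph, and every pair is joined by at least one edge of G. Contracting each set to a single vertex therefore yields K_{4} as a minor, and since treewidth is minor-monotone, tw(G) ≥ tw(K_{4}) = 3. The upper and lower bounds meet at 3, so that is the treewidth.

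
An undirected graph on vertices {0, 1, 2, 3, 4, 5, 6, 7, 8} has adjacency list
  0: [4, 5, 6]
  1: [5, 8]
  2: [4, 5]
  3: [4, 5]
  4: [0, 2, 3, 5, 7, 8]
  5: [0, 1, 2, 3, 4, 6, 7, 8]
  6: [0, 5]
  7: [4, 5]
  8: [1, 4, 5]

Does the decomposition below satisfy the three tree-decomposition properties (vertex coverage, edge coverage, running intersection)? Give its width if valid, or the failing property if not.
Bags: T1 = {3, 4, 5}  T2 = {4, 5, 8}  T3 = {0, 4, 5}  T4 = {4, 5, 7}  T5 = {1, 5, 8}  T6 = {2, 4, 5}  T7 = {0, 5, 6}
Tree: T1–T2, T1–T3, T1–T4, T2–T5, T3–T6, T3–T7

Checking the three conditions: (i) the bags cover all of {0, 1, 2, 3, 4, 5, 6, 7, 8}; (ii) for each edge, some bag contains both endpoints; (iii) the bags containing any fixed vertex form a subtree. All hold, so the decomposition is valid with width 3 − 1 = 2.

Yes; width 2.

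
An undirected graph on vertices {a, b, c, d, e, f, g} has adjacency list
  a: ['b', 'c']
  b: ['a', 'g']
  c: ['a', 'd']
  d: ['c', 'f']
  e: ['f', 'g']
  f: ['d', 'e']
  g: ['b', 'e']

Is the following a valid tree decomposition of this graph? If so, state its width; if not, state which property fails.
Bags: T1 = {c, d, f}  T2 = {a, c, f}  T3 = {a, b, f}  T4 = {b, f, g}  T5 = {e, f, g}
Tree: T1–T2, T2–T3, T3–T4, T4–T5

Vertex coverage: the bags together contain {a, b, c, d, e, f, g}, the full vertex set. Edge coverage: each edge of G has both endpoints in at least one bag. Running intersection: for every vertex, the bags containing it form a connected subtree. All three properties hold, so this is a valid tree decomposition of width max|bag| − 1 = 2, and hence tw(G) ≤ 2.

Yes; width 2.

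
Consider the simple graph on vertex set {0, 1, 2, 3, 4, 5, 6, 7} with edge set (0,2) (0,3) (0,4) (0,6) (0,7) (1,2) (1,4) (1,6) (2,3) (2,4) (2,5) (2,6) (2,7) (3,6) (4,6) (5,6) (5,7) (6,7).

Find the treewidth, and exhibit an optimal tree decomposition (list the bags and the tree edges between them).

Treewidth 3.
One optimal decomposition is:
Bags: B1 = {2, 5, 6, 7}  B2 = {0, 2, 6, 7}  B3 = {0, 2, 4, 6}  B4 = {0, 2, 3, 6}  B5 = {1, 2, 4, 6}
Tree: B1–B2, B2–B3, B3–B4, B3–B5

Every bag has size at most 4, so the width is 4 − 1 = 3 and tw(G) ≤ 3. On the other hand G contains the 4-clique {0, 2, 3, 6}. A clique must lie in a single bag of any decomposition, so no decomposition can have width below 3. Hence tw(G) = 3 exactly.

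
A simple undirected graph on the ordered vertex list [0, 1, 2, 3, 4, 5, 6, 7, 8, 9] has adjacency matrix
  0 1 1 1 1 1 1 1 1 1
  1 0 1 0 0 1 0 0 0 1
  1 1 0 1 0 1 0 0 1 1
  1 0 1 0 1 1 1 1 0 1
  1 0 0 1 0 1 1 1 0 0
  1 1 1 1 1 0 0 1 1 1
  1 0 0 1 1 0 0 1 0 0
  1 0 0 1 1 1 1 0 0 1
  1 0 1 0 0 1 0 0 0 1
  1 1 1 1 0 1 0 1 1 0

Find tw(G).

4

A width-4 tree decomposition is:
Bags: B1 = {0, 3, 5, 7, 9}  B2 = {0, 2, 3, 5, 9}  B3 = {0, 1, 2, 5, 9}  B4 = {0, 3, 4, 5, 7}  B5 = {0, 3, 4, 6, 7}  B6 = {0, 2, 5, 8, 9}
Tree: B1–B2, B2–B3, B1–B4, B4–B5, B3–B6
Every bag has size at most 5, so the width is 5 − 1 = 4 and tw(G) ≤ 4. On the other hand G contains the 5-clique {0, 2, 5, 8, 9}. A clique must lie in a single bag of any decomposition, so no decomposition can have width below 4. Therefore the treewidth is 4.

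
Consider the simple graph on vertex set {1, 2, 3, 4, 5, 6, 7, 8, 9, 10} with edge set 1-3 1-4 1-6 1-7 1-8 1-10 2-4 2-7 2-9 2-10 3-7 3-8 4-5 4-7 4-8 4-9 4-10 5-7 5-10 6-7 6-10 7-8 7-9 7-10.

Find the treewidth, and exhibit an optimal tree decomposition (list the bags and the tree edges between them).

Treewidth 3.
One such decomposition:
Bags: B1 = {1, 4, 7, 8}  B2 = {1, 4, 7, 10}  B3 = {1, 3, 7, 8}  B4 = {2, 4, 7, 10}  B5 = {4, 5, 7, 10}  B6 = {2, 4, 7, 9}  B7 = {1, 6, 7, 10}
Tree: B1–B2, B1–B3, B2–B4, B4–B5, B4–B6, B2–B7

Every bag has size at most 4, so the width is 4 − 1 = 3 and tw(G) ≤ 3. On the other hand G contains the 4-clique {1, 3, 7, 8}. A clique must lie in a single bag of any decomposition, so no decomposition can have width below 3. The upper and lower bounds meet at 3, so that is the treewidth.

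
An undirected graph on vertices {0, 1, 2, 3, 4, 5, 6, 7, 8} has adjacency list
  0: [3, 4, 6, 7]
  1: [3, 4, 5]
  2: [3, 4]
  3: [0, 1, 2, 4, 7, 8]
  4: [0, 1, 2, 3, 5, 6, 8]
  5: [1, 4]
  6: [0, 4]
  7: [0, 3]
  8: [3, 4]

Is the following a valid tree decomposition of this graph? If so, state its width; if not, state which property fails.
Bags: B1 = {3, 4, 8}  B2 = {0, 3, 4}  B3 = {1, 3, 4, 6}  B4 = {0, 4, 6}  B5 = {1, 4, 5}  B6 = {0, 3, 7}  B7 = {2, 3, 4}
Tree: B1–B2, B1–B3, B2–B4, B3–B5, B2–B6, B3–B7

A tree decomposition must satisfy three properties: every vertex lies in some bag; for every edge, both endpoints lie together in some bag; and for every vertex, the bags containing it form a connected subtree. Here bags containing vertex 6 are not connected in the tree, so the decomposition is invalid.

No — bags containing vertex 6 are not connected in the tree.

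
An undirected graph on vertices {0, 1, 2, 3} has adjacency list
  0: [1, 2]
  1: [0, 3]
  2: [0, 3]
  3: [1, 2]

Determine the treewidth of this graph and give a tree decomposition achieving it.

Treewidth 2.
One such decomposition:
Bags: B1 = {0, 1, 3}  B2 = {0, 2, 3}
Tree: B1–B2

Each bag holds 3 vertices, so the decomposition has width 2, which upper-bounds the treewidth. Since 3–1–0–2–3 is a cycle in G, G is not acyclic. Forests are exactly the graphs of treewidth ≤ 1, so tw(G) ≥ 2. Combining the bounds, tw(G) = 2.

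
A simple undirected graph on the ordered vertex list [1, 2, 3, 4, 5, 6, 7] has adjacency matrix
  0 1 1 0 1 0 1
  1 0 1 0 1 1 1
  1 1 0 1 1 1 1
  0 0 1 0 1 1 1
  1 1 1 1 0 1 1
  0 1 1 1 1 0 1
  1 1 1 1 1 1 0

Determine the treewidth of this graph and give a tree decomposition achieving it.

Every bag has size at most 5, so the width is 5 − 1 = 4 and tw(G) ≤ 4. Conversely, {1, 2, 3, 5, 7} is a clique of size 5, and the vertices of any clique must share a bag in every tree decomposition; so some bag has ≥ 5 vertices and tw(G) ≥ 4. Combining the bounds, tw(G) = 4.

Treewidth 4.
Bags: B1 = {3, 4, 5, 6, 7}  B2 = {2, 3, 5, 6, 7}  B3 = {1, 2, 3, 5, 7}
Tree: B1–B2, B2–B3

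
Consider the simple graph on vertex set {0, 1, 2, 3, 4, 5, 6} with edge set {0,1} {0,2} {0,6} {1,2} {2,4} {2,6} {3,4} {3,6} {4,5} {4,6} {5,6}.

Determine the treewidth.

A width-2 tree decomposition is:
Bags: B1 = {2, 4, 6}  B2 = {3, 4, 6}  B3 = {4, 5, 6}  B4 = {0, 2, 6}  B5 = {0, 1, 2}
Tree: B1–B2, B1–B3, B1–B4, B4–B5
The largest bag has 3 vertices, giving width 2; this decomposition certifies tw(G) ≤ 2. For the lower bound, the 3 vertices {0, 1, 2} are pairwise adjacent, and any tree decomposition puts a clique entirely inside one bag — forcing width ≥ 2. Hence tw(G) = 2 exactly.

2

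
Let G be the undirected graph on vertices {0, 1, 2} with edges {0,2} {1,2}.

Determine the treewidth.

1

A width-1 tree decomposition is:
Bags: B1 = {1, 2}  B2 = {0, 2}
Tree: B1–B2
Every bag has size at most 2, so the width is 2 − 1 = 1 and tw(G) ≤ 1. G has an edge, so its treewidth is at least 1. Hence tw(G) = 1 exactly.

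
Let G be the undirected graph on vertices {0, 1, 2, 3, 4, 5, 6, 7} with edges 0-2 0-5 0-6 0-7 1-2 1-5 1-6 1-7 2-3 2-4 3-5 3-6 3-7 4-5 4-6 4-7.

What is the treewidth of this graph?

4

A width-4 tree decomposition is:
Bags: B1 = {2, 4, 5, 6, 7}  B2 = {1, 2, 5, 6, 7}  B3 = {2, 3, 5, 6, 7}  B4 = {0, 2, 5, 6, 7}
Tree: B1–B2, B2–B3, B3–B4
Each bag holds 5 vertices, so the decomposition has width 4, which upper-bounds the treewidth. For the lower bound: the 5 vertex sets {2,4}, {1,6}, {3,7}, {5}, {0} are disjoint, each induces a connected subgraph, and every pair is joined by at least one edge of G. Contracting each set to a single vertex therefore yields K_{5} as a minor, and since treewidth is minor-monotone, tw(G) ≥ tw(K_{5}) = 4. Therefore the treewidth is 4.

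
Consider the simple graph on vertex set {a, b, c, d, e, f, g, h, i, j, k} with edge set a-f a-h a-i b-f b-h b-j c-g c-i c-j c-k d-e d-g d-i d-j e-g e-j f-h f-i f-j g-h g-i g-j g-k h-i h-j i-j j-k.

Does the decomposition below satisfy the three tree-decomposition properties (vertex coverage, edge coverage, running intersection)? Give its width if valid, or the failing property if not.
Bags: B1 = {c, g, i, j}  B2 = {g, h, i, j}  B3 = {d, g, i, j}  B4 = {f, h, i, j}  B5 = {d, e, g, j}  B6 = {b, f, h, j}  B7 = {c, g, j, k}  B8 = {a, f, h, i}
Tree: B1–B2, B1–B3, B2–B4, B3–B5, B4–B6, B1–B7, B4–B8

Yes; width 3.

Checking the three conditions: (i) the bags cover all of {a, b, c, d, e, f, g, h, i, j, k}; (ii) for each edge, some bag contains both endpoints; (iii) the bags containing any fixed vertex form a subtree. All hold, so the decomposition is valid with width 4 − 1 = 3.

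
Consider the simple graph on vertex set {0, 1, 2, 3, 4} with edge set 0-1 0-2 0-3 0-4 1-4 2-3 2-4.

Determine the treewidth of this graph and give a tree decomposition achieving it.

Every bag has size at most 3, so the width is 3 − 1 = 2 and tw(G) ≤ 2. Conversely, {0, 1, 4} is a clique of size 3, and the vertices of any clique must share a bag in every tree decomposition; so some bag has ≥ 3 vertices and tw(G) ≥ 2. Combining the bounds, tw(G) = 2.

Treewidth 2.
One such decomposition:
Bags: B1 = {0, 2, 4}  B2 = {0, 1, 4}  B3 = {0, 2, 3}
Tree: B1–B2, B1–B3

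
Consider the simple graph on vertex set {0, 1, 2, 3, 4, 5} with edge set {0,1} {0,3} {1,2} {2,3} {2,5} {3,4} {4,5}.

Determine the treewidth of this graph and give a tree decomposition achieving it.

Each bag holds 3 vertices, so the decomposition has width 2, which upper-bounds the treewidth. The edges 4–5–2–3–4 form a cycle, so G is not a tree and its treewidth is at least 2. Hence tw(G) = 2 exactly.

Treewidth 2.
One such decomposition:
Bags: B1 = {3, 4, 5}  B2 = {2, 3, 5}  B3 = {0, 2, 3}  B4 = {0, 1, 2}
Tree: B1–B2, B2–B3, B3–B4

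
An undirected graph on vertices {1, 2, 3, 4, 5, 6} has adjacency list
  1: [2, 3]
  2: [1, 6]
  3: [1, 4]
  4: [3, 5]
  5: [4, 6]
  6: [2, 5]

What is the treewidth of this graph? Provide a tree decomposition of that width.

Every bag has size at most 3, so the width is 3 − 1 = 2 and tw(G) ≤ 2. Since 4–5–6–2–1–3–4 is a cycle in G, G is not acyclic. Forests are exactly the graphs of treewidth ≤ 1, so tw(G) ≥ 2. The upper and lower bounds meet at 2, so that is the treewidth.

Treewidth 2.
One optimal decomposition is:
Bags: B1 = {4, 5, 6}  B2 = {2, 4, 6}  B3 = {1, 2, 4}  B4 = {1, 3, 4}
Tree: B1–B2, B2–B3, B3–B4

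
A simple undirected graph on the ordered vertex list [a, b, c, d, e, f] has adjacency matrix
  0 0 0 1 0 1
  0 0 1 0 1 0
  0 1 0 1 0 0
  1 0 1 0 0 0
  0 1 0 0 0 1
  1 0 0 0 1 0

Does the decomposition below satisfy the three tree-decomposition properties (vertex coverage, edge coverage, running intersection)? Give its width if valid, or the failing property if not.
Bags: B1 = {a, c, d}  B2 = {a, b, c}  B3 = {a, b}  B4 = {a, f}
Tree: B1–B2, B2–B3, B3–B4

A tree decomposition must satisfy three properties: every vertex lies in some bag; for every edge, both endpoints lie together in some bag; and for every vertex, the bags containing it form a connected subtree. Here vertex e appears in no bag, so the decomposition is invalid.

No — vertex e appears in no bag.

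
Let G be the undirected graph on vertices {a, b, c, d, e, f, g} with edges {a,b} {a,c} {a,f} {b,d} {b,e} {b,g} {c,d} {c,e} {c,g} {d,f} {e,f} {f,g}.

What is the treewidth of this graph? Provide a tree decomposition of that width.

Each bag holds 4 vertices, so the decomposition has width 3, which upper-bounds the treewidth. For the lower bound: the 4 vertex sets {b,e}, {a,f}, {c}, {d} are disjoint, each induces a connected subgraph, and every pair is joined by at least one edge of G. Contracting each set to a single vertex therefore yields K_{4} as a minor, and since treewidth is minor-monotone, tw(G) ≥ tw(K_{4}) = 3. Combining the bounds, tw(G) = 3.

Treewidth 3.
One optimal decomposition is:
Bags: B1 = {b, c, e, f}  B2 = {a, b, c, f}  B3 = {b, c, d, f}  B4 = {b, c, f, g}
Tree: B1–B2, B2–B3, B3–B4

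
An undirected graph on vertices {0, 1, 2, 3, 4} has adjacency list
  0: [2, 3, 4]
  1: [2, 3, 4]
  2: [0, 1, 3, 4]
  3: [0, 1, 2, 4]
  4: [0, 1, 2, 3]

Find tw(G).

3

A width-3 tree decomposition is:
Bags: B1 = {0, 2, 3, 4}  B2 = {1, 2, 3, 4}
Tree: B1–B2
The largest bag has 4 vertices, giving width 3; this decomposition certifies tw(G) ≤ 3. For the lower bound, the 4 vertices {0, 2, 3, 4} are pairwise adjacent, and any tree decomposition puts a clique entirely inside one bag — forcing width ≥ 3. Combining the bounds, tw(G) = 3.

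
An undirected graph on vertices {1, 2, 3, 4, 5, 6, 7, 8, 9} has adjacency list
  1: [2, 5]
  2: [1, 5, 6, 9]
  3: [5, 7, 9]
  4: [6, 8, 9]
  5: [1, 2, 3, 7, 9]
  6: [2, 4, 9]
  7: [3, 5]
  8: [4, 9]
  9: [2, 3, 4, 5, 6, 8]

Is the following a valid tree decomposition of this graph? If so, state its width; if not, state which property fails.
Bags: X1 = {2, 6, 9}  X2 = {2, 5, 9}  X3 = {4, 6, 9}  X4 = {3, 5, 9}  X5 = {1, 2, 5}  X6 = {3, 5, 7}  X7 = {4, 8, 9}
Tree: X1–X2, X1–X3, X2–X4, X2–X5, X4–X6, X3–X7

Yes; width 2.

Every vertex of G appears in some bag (union = {1, 2, 3, 4, 5, 6, 7, 8, 9}); every edge is covered by a bag; and for each vertex v the set of bags containing v is connected in the bag tree. The decomposition is therefore valid. The largest bag has 3 vertices, so the width is 2.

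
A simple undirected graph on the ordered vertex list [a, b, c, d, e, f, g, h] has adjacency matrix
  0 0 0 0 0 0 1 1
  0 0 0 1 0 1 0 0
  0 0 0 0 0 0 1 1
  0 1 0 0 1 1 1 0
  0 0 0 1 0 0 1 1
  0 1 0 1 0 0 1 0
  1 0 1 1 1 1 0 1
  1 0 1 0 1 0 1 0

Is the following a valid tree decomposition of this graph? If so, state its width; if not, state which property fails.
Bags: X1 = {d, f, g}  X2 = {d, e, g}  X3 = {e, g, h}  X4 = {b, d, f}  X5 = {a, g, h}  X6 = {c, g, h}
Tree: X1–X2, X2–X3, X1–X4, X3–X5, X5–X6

Yes; width 2.

Vertex coverage: the bags together contain {a, b, c, d, e, f, g, h}, the full vertex set. Edge coverage: each edge of G has both endpoints in at least one bag. Running intersection: for every vertex, the bags containing it form a connected subtree. All three properties hold, so this is a valid tree decomposition of width max|bag| − 1 = 2, and hence tw(G) ≤ 2.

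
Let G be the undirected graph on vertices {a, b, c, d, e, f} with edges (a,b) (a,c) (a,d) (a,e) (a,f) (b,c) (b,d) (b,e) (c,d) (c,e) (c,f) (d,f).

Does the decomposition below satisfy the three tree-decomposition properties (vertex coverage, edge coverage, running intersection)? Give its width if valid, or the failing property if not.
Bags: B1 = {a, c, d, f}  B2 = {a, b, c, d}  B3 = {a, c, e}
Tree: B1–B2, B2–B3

No — edge (b,e) lies in no bag.

A tree decomposition must satisfy three properties: every vertex lies in some bag; for every edge, both endpoints lie together in some bag; and for every vertex, the bags containing it form a connected subtree. Here edge (b,e) lies in no bag, so the decomposition is invalid.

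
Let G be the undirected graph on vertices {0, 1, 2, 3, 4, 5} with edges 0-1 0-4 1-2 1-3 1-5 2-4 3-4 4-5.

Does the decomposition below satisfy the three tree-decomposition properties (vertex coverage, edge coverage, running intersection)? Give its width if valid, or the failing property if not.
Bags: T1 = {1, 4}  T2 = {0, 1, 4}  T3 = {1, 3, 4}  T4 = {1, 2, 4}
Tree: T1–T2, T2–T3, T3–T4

A tree decomposition must satisfy three properties: every vertex lies in some bag; for every edge, both endpoints lie together in some bag; and for every vertex, the bags containing it form a connected subtree. Here vertex 5 appears in no bag, so the decomposition is invalid.

No — vertex 5 appears in no bag.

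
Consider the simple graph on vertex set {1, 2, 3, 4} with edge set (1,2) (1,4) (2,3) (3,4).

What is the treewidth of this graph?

2

A width-2 tree decomposition is:
Bags: B1 = {1, 2, 4}  B2 = {2, 3, 4}
Tree: B1–B2
Each bag holds 3 vertices, so the decomposition has width 2, which upper-bounds the treewidth. Since 2–1–4–3–2 is a cycle in G, G is not acyclic. Forests are exactly the graphs of treewidth ≤ 1, so tw(G) ≥ 2. The upper and lower bounds meet at 2, so that is the treewidth.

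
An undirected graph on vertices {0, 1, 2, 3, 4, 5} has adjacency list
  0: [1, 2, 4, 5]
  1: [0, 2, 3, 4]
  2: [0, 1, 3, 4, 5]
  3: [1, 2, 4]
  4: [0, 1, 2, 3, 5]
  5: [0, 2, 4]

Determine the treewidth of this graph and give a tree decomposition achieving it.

Treewidth 3.
One such decomposition:
Bags: B1 = {0, 1, 2, 4}  B2 = {1, 2, 3, 4}  B3 = {0, 2, 4, 5}
Tree: B1–B2, B1–B3

Each bag holds 4 vertices, so the decomposition has width 3, which upper-bounds the treewidth. Conversely, {0, 1, 2, 4} is a clique of size 4, and the vertices of any clique must share a bag in every tree decomposition; so some bag has ≥ 4 vertices and tw(G) ≥ 3. Therefore the treewidth is 3.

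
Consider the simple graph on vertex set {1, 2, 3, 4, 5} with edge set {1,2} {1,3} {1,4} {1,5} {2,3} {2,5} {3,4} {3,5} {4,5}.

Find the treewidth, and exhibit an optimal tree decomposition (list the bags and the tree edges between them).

Treewidth 3.
Bags: B1 = {1, 2, 3, 5}  B2 = {1, 3, 4, 5}
Tree: B1–B2

Every bag has size at most 4, so the width is 4 − 1 = 3 and tw(G) ≤ 3. For the lower bound, the 4 vertices {1, 2, 3, 5} are pairwise adjacent, and any tree decomposition puts a clique entirely inside one bag — forcing width ≥ 3. Hence tw(G) = 3 exactly.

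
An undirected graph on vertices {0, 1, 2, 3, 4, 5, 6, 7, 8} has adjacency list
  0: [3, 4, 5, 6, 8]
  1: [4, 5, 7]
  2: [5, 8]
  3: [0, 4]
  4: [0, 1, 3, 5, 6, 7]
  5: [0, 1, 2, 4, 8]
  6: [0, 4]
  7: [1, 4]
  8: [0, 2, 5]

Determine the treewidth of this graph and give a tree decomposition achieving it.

Treewidth 2.
Bags: B1 = {0, 4, 5}  B2 = {0, 4, 6}  B3 = {0, 3, 4}  B4 = {0, 5, 8}  B5 = {2, 5, 8}  B6 = {1, 4, 5}  B7 = {1, 4, 7}
Tree: B1–B2, B1–B3, B1–B4, B4–B5, B1–B6, B6–B7

Each bag holds 3 vertices, so the decomposition has width 2, which upper-bounds the treewidth. On the other hand G contains the 3-clique {0, 5, 8}. A clique must lie in a single bag of any decomposition, so no decomposition can have width below 2. Hence tw(G) = 2 exactly.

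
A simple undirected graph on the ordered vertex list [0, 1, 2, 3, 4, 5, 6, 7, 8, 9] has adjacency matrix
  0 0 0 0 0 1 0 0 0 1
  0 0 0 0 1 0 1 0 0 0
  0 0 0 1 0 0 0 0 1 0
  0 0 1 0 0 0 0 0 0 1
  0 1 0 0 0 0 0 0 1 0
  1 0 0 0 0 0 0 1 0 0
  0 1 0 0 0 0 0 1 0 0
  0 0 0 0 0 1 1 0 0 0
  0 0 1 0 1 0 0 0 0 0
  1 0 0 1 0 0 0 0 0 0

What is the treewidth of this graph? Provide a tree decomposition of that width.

Treewidth 2.
One such decomposition:
Bags: B1 = {2, 3, 8}  B2 = {3, 4, 8}  B3 = {1, 3, 4}  B4 = {1, 3, 6}  B5 = {3, 6, 7}  B6 = {3, 5, 7}  B7 = {0, 3, 5}  B8 = {0, 3, 9}
Tree: B1–B2, B2–B3, B3–B4, B4–B5, B5–B6, B6–B7, B7–B8

Every bag has size at most 3, so the width is 3 − 1 = 2 and tw(G) ≤ 2. For the lower bound, G contains the cycle 3–2–8–4–1–6–7–5–0–9–3, so G is not a forest; only forests have treewidth ≤ 1, hence tw(G) ≥ 2. Therefore the treewidth is 2.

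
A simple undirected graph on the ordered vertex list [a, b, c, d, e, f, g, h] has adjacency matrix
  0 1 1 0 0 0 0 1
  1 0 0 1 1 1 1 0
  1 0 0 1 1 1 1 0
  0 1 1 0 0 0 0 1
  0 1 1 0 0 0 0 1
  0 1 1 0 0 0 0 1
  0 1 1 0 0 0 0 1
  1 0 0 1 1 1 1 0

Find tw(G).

A width-3 tree decomposition is:
Bags: B1 = {b, c, f, h}  B2 = {b, c, d, h}  B3 = {b, c, e, h}  B4 = {a, b, c, h}  B5 = {b, c, g, h}
Tree: B1–B2, B2–B3, B3–B4, B4–B5
The largest bag has 4 vertices, giving width 3; this decomposition certifies tw(G) ≤ 3. For the lower bound: the 4 vertex sets {b,f}, {d,h}, {c}, {e} are disjoint, each induces a connected subgraph, and every pair is joined by at least one edge of G. Contracting each set to a single vertex therefore yields K_{4} as a minor, and since treewidth is minor-monotone, tw(G) ≥ tw(K_{4}) = 3. The upper and lower bounds meet at 3, so that is the treewidth.

3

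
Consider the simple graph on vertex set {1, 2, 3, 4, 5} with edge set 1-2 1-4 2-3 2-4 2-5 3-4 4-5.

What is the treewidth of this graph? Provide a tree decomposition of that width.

Each bag holds 3 vertices, so the decomposition has width 2, which upper-bounds the treewidth. On the other hand G contains the 3-clique {1, 2, 4}. A clique must lie in a single bag of any decomposition, so no decomposition can have width below 2. Hence tw(G) = 2 exactly.

Treewidth 2.
One such decomposition:
Bags: B1 = {2, 3, 4}  B2 = {2, 4, 5}  B3 = {1, 2, 4}
Tree: B1–B2, B1–B3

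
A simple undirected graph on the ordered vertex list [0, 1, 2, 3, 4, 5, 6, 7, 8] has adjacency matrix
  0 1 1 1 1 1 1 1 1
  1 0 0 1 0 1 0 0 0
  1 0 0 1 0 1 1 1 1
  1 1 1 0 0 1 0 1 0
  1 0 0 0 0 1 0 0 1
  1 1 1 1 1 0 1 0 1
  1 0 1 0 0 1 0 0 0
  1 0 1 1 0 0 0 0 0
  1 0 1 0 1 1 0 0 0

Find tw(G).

A width-3 tree decomposition is:
Bags: B1 = {0, 2, 3, 5}  B2 = {0, 2, 5, 6}  B3 = {0, 2, 5, 8}  B4 = {0, 2, 3, 7}  B5 = {0, 1, 3, 5}  B6 = {0, 4, 5, 8}
Tree: B1–B2, B2–B3, B1–B4, B1–B5, B3–B6
Each bag holds 4 vertices, so the decomposition has width 3, which upper-bounds the treewidth. Conversely, {0, 1, 3, 5} is a clique of size 4, and the vertices of any clique must share a bag in every tree decomposition; so some bag has ≥ 4 vertices and tw(G) ≥ 3. Hence tw(G) = 3 exactly.

3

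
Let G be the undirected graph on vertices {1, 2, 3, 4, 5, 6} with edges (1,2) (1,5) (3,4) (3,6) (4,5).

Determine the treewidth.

A width-1 tree decomposition is:
Bags: B1 = {3, 6}  B2 = {3, 4}  B3 = {4, 5}  B4 = {1, 5}  B5 = {1, 2}
Tree: B1–B2, B2–B3, B3–B4, B4–B5
Each bag holds 2 vertices, so the decomposition has width 1, which upper-bounds the treewidth. Any graph with an edge has treewidth ≥ 1, and G has the edge 6–3. Combining the bounds, tw(G) = 1.

1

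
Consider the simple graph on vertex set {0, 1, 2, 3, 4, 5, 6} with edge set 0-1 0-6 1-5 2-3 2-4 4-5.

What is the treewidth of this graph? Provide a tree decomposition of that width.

Each bag holds 2 vertices, so the decomposition has width 1, which upper-bounds the treewidth. G has an edge, so its treewidth is at least 1. Combining the bounds, tw(G) = 1.

Treewidth 1.
One such decomposition:
Bags: B1 = {0, 6}  B2 = {0, 1}  B3 = {1, 5}  B4 = {4, 5}  B5 = {2, 4}  B6 = {2, 3}
Tree: B1–B2, B2–B3, B3–B4, B4–B5, B5–B6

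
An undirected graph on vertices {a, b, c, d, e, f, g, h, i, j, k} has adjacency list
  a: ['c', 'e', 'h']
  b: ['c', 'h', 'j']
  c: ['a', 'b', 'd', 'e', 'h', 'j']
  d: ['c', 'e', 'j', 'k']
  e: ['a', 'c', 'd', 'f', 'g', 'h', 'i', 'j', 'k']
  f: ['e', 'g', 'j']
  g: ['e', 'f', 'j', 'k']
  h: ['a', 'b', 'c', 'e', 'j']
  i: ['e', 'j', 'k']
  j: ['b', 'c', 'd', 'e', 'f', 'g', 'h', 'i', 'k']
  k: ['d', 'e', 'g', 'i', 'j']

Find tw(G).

3

A width-3 tree decomposition is:
Bags: B1 = {c, e, h, j}  B2 = {c, d, e, j}  B3 = {d, e, j, k}  B4 = {e, g, j, k}  B5 = {a, c, e, h}  B6 = {e, f, g, j}  B7 = {b, c, h, j}  B8 = {e, i, j, k}
Tree: B1–B2, B2–B3, B3–B4, B1–B5, B4–B6, B1–B7, B4–B8
The largest bag has 4 vertices, giving width 3; this decomposition certifies tw(G) ≤ 3. For the lower bound, the 4 vertices {c, e, h, j} are pairwise adjacent, and any tree decomposition puts a clique entirely inside one bag — forcing width ≥ 3. The upper and lower bounds meet at 3, so that is the treewidth.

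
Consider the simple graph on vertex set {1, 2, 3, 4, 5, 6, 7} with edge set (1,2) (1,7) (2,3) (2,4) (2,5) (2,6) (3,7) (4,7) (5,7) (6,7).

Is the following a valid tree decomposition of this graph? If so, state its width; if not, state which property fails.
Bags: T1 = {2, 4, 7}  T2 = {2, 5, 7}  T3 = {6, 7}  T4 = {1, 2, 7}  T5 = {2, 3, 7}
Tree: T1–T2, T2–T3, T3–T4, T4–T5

A tree decomposition must satisfy three properties: every vertex lies in some bag; for every edge, both endpoints lie together in some bag; and for every vertex, the bags containing it form a connected subtree. Here edge (2,6) lies in no bag, so the decomposition is invalid.

No — edge (2,6) lies in no bag.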